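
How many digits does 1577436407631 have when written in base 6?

16

1577436407631 in base 6 is 3204355252415343, which has 16 digits.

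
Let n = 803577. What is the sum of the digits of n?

30

8+0+3+5+7+7 = 30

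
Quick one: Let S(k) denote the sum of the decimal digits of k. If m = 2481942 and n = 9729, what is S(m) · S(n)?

S(2481942) = 2+4+8+1+9+4+2 = 30.
S(9729) = 9+7+2+9 = 27.
30 · 27 = 810.

810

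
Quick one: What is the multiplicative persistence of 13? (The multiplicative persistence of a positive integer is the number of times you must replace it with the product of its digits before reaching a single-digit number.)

13 → 3 (1 step)

1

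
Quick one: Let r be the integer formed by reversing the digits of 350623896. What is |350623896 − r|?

Reverse of 350623896 is 698326053.
|350623896 − 698326053| = 347702157

347702157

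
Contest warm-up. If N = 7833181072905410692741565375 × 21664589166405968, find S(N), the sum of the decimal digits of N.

190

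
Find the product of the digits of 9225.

180

9×2×2×5 = 180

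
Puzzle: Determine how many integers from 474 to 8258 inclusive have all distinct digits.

The integers in [474, 8258] that have all distinct digits: 475, 476, 478, 479, 480, 481, …, 8256, 8257.
4054 qualify.

4054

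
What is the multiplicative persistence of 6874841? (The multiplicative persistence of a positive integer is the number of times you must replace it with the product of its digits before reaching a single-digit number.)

2

6874841 → 43008 → 0 (2 steps)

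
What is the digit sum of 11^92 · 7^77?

763

11^92 · 7^77 = 75975945883476861034966069867995804599806443594378482362416822038007200830440092212592667434703398815590669172492374600261984963741683444395216809257166042669847
Sum of its 161 digits: 763.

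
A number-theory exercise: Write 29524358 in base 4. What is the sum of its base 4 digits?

29524358 in base 4 is 1300220012012.
Digit sum: 1+3+0+0+2+2+0+0+1+2+0+1+2 = 14.

14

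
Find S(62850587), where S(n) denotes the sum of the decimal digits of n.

41

6+2+8+5+0+5+8+7 = 41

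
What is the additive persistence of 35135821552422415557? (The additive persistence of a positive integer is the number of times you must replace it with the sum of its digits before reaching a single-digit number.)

3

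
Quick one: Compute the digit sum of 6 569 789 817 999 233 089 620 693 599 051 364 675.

204

6+5+6+9+7+8+9+8+1+7+9+9+9+2+3+3+0+8+9+6+2+0+6+9+3+5+9+9+0+5+1+3+6+4+6+7+5 = 204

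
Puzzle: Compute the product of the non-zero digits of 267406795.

635040

2×6×7×4×6×7×9×5 = 635040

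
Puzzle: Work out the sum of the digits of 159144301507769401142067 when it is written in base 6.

72

159144301507769401142067 in base 6 is 415254114433114152201120014523.
Digit sum: 4+1+5+2+5+4+1+1+4+4+3+3+1+1+4+1+5+2+2+0+1+1+2+0+0+1+4+5+2+3 = 72.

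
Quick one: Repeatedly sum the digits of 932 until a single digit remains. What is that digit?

9+3+2 = 14
1+4 = 5
(Equivalently, 932 mod 9 = 5.)

5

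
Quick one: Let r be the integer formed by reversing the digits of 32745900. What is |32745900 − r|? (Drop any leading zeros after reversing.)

31791177

Reverse of 32745900 is 954723.
|32745900 − 954723| = 31791177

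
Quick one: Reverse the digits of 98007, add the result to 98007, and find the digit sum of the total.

30

Reversal of 98007 is 70089; 98007 + 70089 = 168096.
Digit sum of 168096: 1+6+8+0+9+6 = 30.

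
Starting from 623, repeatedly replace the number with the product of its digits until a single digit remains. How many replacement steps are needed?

623 → 36 → 18 → 8 (3 steps)

3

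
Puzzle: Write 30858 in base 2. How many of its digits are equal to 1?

7

30858 in base 2 is 111100010001010.
The digit 1 appears 7 times.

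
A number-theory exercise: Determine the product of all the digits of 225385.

2×2×5×3×8×5 = 2400

2400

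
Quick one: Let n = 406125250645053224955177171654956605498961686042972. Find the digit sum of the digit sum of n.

First digit sum: 226.
2+2+6 = 10.

10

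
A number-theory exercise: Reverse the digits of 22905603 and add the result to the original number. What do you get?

53556525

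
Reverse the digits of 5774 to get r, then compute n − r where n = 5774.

999

Reverse of 5774 is 4775.
5774 − 4775 = 999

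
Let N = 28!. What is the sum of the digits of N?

90

28! = 304888344611713860501504000000
Sum of its 30 digits: 90.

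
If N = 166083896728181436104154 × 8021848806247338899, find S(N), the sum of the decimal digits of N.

166083896728181436104154 × 8021848806247338899 = 1332299908705868567921851155218364299686446
Sum of its 43 digits: 213.

213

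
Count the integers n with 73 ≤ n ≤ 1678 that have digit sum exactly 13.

The integers in [73, 1678] that have digit sum exactly 13: 76, 85, 94, 139, 148, 157, …, 1651, 1660.
130 qualify.

130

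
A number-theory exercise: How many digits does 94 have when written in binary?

7

94 in base 2 is 1011110, which has 7 digits.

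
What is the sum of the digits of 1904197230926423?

62

1+9+0+4+1+9+7+2+3+0+9+2+6+4+2+3 = 62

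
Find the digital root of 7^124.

7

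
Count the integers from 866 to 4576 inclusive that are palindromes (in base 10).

50

The integers in [866, 4576] that are palindromes (in base 10): 868, 878, 888, 898, 909, 919, …, 4444, 4554.
50 qualify.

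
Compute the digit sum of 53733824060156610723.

5+3+7+3+3+8+2+4+0+6+0+1+5+6+6+1+0+7+2+3 = 72

72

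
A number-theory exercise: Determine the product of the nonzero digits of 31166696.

34992

3×1×1×6×6×6×9×6 = 34992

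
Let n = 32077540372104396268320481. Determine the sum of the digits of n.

3+2+0+7+7+5+4+0+3+7+2+1+0+4+3+9+6+2+6+8+3+2+0+4+8+1 = 97

97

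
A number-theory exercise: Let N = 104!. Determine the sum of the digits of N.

702

104! = 10299016745145627623848583864765044283053772454999072182325491776887871732475287174542709871683888003235965704141638377695179741979175588724736000000000000000000000000
Sum of its 167 digits: 702.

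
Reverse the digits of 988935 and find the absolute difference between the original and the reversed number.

Reverse of 988935 is 539889.
|988935 − 539889| = 449046

449046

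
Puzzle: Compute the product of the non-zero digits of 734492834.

580608

7×3×4×4×9×2×8×3×4 = 580608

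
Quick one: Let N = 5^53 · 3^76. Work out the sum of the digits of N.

342

5^53 · 3^76 = 20259353785024560050221386940456457470549622712496784515678882598876953125
Sum of its 74 digits: 342.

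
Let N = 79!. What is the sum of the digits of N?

441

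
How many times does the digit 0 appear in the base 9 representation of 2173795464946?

2173795464946 in base 9 is 7623845606164.
The digit 0 appears 1 time.

1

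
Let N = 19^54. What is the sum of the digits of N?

298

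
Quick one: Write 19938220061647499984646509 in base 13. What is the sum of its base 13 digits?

19938220061647499984646509 in base 13 is 62914B935AC1078458B7491.
Digit sum: 6+2+9+1+4+11+9+3+5+10+12+1+0+7+8+4+5+8+11+7+4+9+1 = 137.

137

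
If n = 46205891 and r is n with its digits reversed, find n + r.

Reverse of 46205891 is 19850264.
46205891 + 19850264 = 66056155

66056155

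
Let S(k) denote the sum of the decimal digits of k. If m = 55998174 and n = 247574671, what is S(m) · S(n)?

S(55998174) = 5+5+9+9+8+1+7+4 = 48.
S(247574671) = 2+4+7+5+7+4+6+7+1 = 43.
48 · 43 = 2064.

2064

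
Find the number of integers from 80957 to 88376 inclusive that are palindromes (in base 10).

The integers in [80957, 88376] that are palindromes (in base 10): 81018, 81118, 81218, 81318, 81418, 81518, …, 88188, 88288.
73 qualify.

73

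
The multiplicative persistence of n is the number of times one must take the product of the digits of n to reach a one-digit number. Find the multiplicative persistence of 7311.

2

7311 → 21 → 2 (2 steps)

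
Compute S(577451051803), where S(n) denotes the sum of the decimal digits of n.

5+7+7+4+5+1+0+5+1+8+0+3 = 46

46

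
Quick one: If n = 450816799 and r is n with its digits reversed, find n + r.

1448434853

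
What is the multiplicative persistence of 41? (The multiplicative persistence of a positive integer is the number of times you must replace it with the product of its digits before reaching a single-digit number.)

1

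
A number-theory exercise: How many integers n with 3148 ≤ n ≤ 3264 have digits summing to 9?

6

The integers in [3148, 3264] that have digits summing to 9: 3150, 3204, 3213, 3222, 3231, 3240.
6 qualify.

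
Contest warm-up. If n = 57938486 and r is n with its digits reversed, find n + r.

126422461

Reverse of 57938486 is 68483975.
57938486 + 68483975 = 126422461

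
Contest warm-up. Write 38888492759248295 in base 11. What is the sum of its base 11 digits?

85

38888492759248295 in base 11 is 9345088185754099.
Digit sum: 9+3+4+5+0+8+8+1+8+5+7+5+4+0+9+9 = 85.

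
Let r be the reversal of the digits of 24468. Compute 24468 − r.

Reverse of 24468 is 86442.
24468 − 86442 = -61974

-61974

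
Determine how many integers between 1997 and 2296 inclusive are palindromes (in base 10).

The integers in [1997, 2296] that are palindromes (in base 10): 2002, 2112, 2222.
3 qualify.

3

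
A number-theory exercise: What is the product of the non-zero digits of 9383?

9×3×8×3 = 648

648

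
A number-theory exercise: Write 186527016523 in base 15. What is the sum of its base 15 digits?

186527016523 in base 15 is 4CBA74424D.
Digit sum: 4+12+11+10+7+4+4+2+4+13 = 71.

71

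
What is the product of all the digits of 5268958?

172800

5×2×6×8×9×5×8 = 172800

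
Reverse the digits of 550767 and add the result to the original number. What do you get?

Reverse of 550767 is 767055.
550767 + 767055 = 1317822

1317822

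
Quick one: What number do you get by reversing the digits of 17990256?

65209971

Reversing 17990256 gives 65209971.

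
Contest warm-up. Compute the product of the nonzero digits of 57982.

5040

5×7×9×8×2 = 5040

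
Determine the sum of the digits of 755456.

7+5+5+4+5+6 = 32

32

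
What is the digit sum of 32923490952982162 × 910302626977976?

32923490952982162 × 910302626977976 = 29970340303785288587991094864112
Sum of its 32 digits: 152.

152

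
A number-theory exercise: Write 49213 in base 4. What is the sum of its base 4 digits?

49213 in base 4 is 30000331.
Digit sum: 3+0+0+0+0+3+3+1 = 10.

10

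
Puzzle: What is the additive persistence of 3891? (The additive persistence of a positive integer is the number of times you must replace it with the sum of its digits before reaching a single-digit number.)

2

3891 → 21 → 3 (2 steps)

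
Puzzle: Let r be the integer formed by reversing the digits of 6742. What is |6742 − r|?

Reverse of 6742 is 2476.
|6742 − 2476| = 4266

4266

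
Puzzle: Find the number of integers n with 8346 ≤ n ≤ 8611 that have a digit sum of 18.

17

The integers in [8346, 8611] that have a digit sum of 18: 8352, 8361, 8370, 8406, 8415, 8424, …, 8550, 8604.
17 qualify.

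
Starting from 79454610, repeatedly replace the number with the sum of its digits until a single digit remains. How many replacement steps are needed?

2

79454610 → 36 → 9 (2 steps)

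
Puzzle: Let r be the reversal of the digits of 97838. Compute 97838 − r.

13959

Reverse of 97838 is 83879.
97838 − 83879 = 13959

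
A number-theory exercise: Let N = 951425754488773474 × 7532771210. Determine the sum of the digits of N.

131

951425754488773474 × 7532771210 = 7166872531865561093158883540
Sum of its 28 digits: 131.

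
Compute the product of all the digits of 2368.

2×3×6×8 = 288

288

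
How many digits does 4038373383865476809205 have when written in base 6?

4038373383865476809205 in base 6 is 3540134001214434503102432033, which has 28 digits.

28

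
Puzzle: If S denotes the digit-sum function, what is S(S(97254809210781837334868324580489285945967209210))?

9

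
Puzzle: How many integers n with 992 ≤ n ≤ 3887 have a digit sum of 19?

The integers in [992, 3887] that have a digit sum of 19: 1099, 1189, 1198, 1279, 1288, 1297, …, 3871, 3880.
179 qualify.

179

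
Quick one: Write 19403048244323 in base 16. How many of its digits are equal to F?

1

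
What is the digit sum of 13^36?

172

13^36 = 12646218552730347184269489080961456410641
Sum of its 41 digits: 172.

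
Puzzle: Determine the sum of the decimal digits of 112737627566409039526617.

105

1+1+2+7+3+7+6+2+7+5+6+6+4+0+9+0+3+9+5+2+6+6+1+7 = 105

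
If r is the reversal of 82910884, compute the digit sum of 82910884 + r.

26

Reversal of 82910884 is 48801928; 82910884 + 48801928 = 131712812.
Digit sum of 131712812: 1+3+1+7+1+2+8+1+2 = 26.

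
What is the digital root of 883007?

8+8+3+0+0+7 = 26
2+6 = 8

8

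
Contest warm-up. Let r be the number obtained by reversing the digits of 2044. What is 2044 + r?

6446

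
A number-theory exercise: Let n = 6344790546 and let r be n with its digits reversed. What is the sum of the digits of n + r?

60

Reversal of 6344790546 is 6450974436; 6344790546 + 6450974436 = 12795764982.
Digit sum of 12795764982: 1+2+7+9+5+7+6+4+9+8+2 = 60.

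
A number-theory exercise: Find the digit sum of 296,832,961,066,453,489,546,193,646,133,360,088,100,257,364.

195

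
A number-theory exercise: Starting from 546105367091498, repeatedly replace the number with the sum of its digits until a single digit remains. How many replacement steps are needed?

3

546105367091498 → 68 → 14 → 5 (3 steps)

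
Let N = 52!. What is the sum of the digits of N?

52! = 80658175170943878571660636856403766975289505440883277824000000000000
Sum of its 68 digits: 279.

279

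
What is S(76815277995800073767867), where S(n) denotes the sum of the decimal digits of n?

125

7+6+8+1+5+2+7+7+9+9+5+8+0+0+0+7+3+7+6+7+8+6+7 = 125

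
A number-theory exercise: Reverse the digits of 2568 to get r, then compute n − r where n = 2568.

Reverse of 2568 is 8652.
2568 − 8652 = -6084

-6084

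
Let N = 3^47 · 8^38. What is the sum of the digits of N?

3^47 · 8^38 = 552228069072723044022959841300787432102246178710207070208
Sum of its 57 digits: 207.

207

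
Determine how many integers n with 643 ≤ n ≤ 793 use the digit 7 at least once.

109

The integers in [643, 793] that use the digit 7 at least once: 647, 657, 667, 670, 671, 672, …, 792, 793.
109 qualify.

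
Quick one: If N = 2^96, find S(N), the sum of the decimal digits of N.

127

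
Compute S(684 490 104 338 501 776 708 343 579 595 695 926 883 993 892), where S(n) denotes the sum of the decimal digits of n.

6+8+4+4+9+0+1+0+4+3+3+8+5+0+1+7+7+6+7+0+8+3+4+3+5+7+9+5+9+5+6+9+5+9+2+6+8+8+3+9+9+3+8+9+2 = 237

237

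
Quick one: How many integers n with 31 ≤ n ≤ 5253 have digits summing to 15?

The integers in [31, 5253] that have digits summing to 15: 69, 78, 87, 96, 159, 168, …, 5244, 5253.
390 qualify.

390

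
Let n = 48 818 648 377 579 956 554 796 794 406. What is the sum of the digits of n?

4+8+8+1+8+6+4+8+3+7+7+5+7+9+9+5+6+5+5+4+7+9+6+7+9+4+4+0+6 = 171

171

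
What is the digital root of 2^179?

5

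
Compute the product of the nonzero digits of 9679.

3402

9×6×7×9 = 3402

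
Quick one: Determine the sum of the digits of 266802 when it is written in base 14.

29

266802 in base 14 is 6D334.
Digit sum: 6+13+3+3+4 = 29.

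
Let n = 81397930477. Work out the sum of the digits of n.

58

8+1+3+9+7+9+3+0+4+7+7 = 58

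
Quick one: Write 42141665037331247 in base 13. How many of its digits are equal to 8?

42141665037331247 in base 13 is A91A5AC6609684B.
The digit 8 appears 1 time.

1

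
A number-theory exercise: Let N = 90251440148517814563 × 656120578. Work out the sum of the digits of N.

90251440148517814563 × 656120578 = 59215827075577914334372377414
Sum of its 29 digits: 132.

132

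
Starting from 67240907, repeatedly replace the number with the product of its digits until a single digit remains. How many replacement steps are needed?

1

67240907 → 0 (1 step)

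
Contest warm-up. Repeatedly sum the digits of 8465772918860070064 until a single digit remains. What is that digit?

7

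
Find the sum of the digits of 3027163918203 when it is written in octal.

47

3027163918203 in base 8 is 54032101727573.
Digit sum: 5+4+0+3+2+1+0+1+7+2+7+5+7+3 = 47.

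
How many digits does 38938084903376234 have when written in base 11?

38938084903376234 in base 11 is 93599680871A3934, which has 16 digits.

16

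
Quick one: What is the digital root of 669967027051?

6+6+9+9+6+7+0+2+7+0+5+1 = 58
5+8 = 13
1+3 = 4

4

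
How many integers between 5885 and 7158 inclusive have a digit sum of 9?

The integers in [5885, 7158] that have a digit sum of 9: 6003, 6012, 6021, 6030, 6102, 6111, …, 7101, 7110.
15 qualify.

15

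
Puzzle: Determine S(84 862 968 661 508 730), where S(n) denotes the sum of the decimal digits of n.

8+4+8+6+2+9+6+8+6+6+1+5+0+8+7+3+0 = 87

87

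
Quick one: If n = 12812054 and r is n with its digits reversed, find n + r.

57833875

Reverse of 12812054 is 45021821.
12812054 + 45021821 = 57833875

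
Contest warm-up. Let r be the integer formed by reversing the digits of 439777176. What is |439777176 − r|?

Reverse of 439777176 is 671777934.
|439777176 − 671777934| = 232000758

232000758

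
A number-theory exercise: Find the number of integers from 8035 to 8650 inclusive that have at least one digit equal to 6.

The integers in [8035, 8650] that have at least one digit equal to 6: 8036, 8046, 8056, 8060, 8061, 8062, …, 8649, 8650.
162 qualify.

162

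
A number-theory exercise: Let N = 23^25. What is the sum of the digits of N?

167

23^25 = 11045767571919545466173812409689943
Sum of its 35 digits: 167.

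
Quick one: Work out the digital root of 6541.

7

6+5+4+1 = 16
1+6 = 7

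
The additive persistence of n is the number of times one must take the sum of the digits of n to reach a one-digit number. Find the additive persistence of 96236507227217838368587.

2

96236507227217838368587 → 115 → 7 (2 steps)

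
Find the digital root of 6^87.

9

The digital root of n equals n mod 9 (or 9 when 9 | n), so we need 6^87 mod 9.
6^87 ≡ 0 (mod 9), so the digital root is 9.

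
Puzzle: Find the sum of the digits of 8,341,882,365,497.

68

8+3+4+1+8+8+2+3+6+5+4+9+7 = 68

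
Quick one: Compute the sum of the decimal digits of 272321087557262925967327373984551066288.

184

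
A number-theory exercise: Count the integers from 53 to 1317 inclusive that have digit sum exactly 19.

51

The integers in [53, 1317] that have digit sum exactly 19: 199, 289, 298, 379, 388, 397, …, 1288, 1297.
51 qualify.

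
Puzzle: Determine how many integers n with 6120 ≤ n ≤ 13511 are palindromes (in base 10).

The integers in [6120, 13511] that are palindromes (in base 10): 6226, 6336, 6446, 6556, 6666, 6776, …, 13331, 13431.
73 qualify.

73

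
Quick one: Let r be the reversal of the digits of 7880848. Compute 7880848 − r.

-600039

Reverse of 7880848 is 8480887.
7880848 − 8480887 = -600039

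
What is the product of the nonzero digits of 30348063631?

93312

3×3×4×8×6×3×6×3×1 = 93312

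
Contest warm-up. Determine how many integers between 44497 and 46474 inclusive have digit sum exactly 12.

16

The integers in [44497, 46474] that have digit sum exactly 12: 45003, 45012, 45021, 45030, 45102, 45111, …, 46110, 46200.
16 qualify.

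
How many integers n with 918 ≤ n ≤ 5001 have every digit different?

The integers in [918, 5001] that have every digit different: 918, 920, 921, 923, 924, 925, …, 4986, 4987.
2073 qualify.

2073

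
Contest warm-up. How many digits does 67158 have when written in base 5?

67158 in base 5 is 4122113, which has 7 digits.

7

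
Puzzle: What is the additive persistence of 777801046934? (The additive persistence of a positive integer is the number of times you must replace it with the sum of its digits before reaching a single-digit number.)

777801046934 → 56 → 11 → 2 (3 steps)

3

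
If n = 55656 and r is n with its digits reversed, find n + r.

121311

Reverse of 55656 is 65655.
55656 + 65655 = 121311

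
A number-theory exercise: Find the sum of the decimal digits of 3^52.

3^52 = 6461081889226673298932241
Sum of its 25 digits: 117.

117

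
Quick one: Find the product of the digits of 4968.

4×9×6×8 = 1728

1728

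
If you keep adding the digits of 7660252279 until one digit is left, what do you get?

1

7+6+6+0+2+5+2+2+7+9 = 46
4+6 = 10
1+0 = 1
(Equivalently, 7660252279 mod 9 = 1.)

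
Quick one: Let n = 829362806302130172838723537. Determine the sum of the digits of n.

8+2+9+3+6+2+8+0+6+3+0+2+1+3+0+1+7+2+8+3+8+7+2+3+5+3+7 = 109

109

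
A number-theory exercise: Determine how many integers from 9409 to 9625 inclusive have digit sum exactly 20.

The integers in [9409, 9625] that have digit sum exactly 20: 9416, 9425, 9434, 9443, 9452, 9461, …, 9614, 9623.
17 qualify.

17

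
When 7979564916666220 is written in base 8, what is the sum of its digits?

80

7979564916666220 in base 8 is 342625747424367554.
Digit sum: 3+4+2+6+2+5+7+4+7+4+2+4+3+6+7+5+5+4 = 80.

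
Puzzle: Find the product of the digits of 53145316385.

5×3×1×4×5×3×1×6×3×8×5 = 648000

648000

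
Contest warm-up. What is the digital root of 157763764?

1+5+7+7+6+3+7+6+4 = 46
4+6 = 10
1+0 = 1
(Equivalently, 157763764 mod 9 = 1.)

1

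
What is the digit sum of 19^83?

19^83 = 13694585098795051015573767467175826215309578754118269560782501486876937874230165483164062342194313549688459
Sum of its 107 digits: 505.

505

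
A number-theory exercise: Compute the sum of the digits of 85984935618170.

8+5+9+8+4+9+3+5+6+1+8+1+7+0 = 74

74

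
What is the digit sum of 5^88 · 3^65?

5^88 · 3^65 = 332844924115193047905101288215345648549204624606456630331319246351995388977229595184326171875
Sum of its 93 digits: 405.

405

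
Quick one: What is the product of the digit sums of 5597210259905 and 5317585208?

S(5597210259905) = 5+5+9+7+2+1+0+2+5+9+9+0+5 = 59.
S(5317585208) = 5+3+1+7+5+8+5+2+0+8 = 44.
59 · 44 = 2596.

2596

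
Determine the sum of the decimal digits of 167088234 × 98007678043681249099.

138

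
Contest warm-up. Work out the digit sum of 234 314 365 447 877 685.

2+3+4+3+1+4+3+6+5+4+4+7+8+7+7+6+8+5 = 87

87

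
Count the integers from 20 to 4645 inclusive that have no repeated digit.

2540

The integers in [20, 4645] that have no repeated digit: 20, 21, 23, 24, 25, 26, …, 4638, 4639.
2540 qualify.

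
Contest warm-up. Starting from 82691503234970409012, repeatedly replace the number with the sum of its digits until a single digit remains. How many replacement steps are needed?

3

82691503234970409012 → 75 → 12 → 3 (3 steps)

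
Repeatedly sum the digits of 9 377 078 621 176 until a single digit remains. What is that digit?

1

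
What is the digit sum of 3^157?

3^157 = 809164816771822689786320611221860560835816670552324143733808294394923420563
Sum of its 75 digits: 324.

324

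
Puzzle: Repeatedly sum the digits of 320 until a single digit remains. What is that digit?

5

3+2+0 = 5
(Equivalently, 320 mod 9 = 5.)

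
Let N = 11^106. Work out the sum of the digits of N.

11^106 = 244131953773478807896468655189242890169956148450713456327714069187732377528196957404677087520477124569203977561
Sum of its 111 digits: 538.

538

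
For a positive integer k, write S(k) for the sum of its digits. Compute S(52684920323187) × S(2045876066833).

3480

S(52684920323187) = 5+2+6+8+4+9+2+0+3+2+3+1+8+7 = 60.
S(2045876066833) = 2+0+4+5+8+7+6+0+6+6+8+3+3 = 58.
60 · 58 = 3480.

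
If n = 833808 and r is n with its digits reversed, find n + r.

Reverse of 833808 is 808338.
833808 + 808338 = 1642146

1642146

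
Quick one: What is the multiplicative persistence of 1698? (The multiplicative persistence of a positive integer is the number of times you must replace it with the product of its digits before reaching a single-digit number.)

3

1698 → 432 → 24 → 8 (3 steps)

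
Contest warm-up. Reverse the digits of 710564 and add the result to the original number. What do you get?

1175581

Reverse of 710564 is 465017.
710564 + 465017 = 1175581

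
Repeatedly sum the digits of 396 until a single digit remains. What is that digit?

9

3+9+6 = 18
1+8 = 9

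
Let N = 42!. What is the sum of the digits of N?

189

42! = 1405006117752879898543142606244511569936384000000000
Sum of its 52 digits: 189.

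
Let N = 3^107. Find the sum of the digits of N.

234

3^107 = 1127130637840908780976740490797413723399509150616187
Sum of its 52 digits: 234.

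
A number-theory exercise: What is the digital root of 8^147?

The digital root of n equals n mod 9 (or 9 when 9 | n), so we need 8^147 mod 9.
8^147 ≡ 8 (mod 9), so the digital root is 8.

8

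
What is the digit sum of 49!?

49! = 608281864034267560872252163321295376887552831379210240000000000
Sum of its 63 digits: 225.

225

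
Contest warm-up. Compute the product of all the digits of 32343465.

25920

3×2×3×4×3×4×6×5 = 25920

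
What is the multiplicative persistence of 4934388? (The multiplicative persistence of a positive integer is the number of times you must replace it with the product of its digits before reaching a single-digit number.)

4934388 → 82944 → 2304 → 0 (3 steps)

3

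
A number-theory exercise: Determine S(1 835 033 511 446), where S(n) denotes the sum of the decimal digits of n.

1+8+3+5+0+3+3+5+1+1+4+4+6 = 44

44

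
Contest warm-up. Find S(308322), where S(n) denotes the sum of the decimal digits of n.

18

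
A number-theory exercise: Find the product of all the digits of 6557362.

6×5×5×7×3×6×2 = 37800

37800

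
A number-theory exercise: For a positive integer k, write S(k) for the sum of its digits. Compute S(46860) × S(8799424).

S(46860) = 4+6+8+6+0 = 24.
S(8799424) = 8+7+9+9+4+2+4 = 43.
24 · 43 = 1032.

1032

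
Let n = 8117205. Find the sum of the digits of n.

24

8+1+1+7+2+0+5 = 24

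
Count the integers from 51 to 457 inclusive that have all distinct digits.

298

The integers in [51, 457] that have all distinct digits: 51, 52, 53, 54, 56, 57, …, 456, 457.
298 qualify.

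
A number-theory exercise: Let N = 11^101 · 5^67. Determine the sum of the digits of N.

11^101 · 5^67 = 102719167629484008775655121189223254641825069455952366718556654244374953935904415477500911532620174776198840814987744973763028610846959054470062255859375
Sum of its 153 digits: 700.

700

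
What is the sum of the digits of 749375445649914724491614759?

7+4+9+3+7+5+4+4+5+6+4+9+9+1+4+7+2+4+4+9+1+6+1+4+7+5+9 = 140

140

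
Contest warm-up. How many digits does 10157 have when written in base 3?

9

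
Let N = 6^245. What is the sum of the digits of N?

855

6^245 = 44366620004754287510154889221530243247003948897358705192665052147678611985891872318962635984551834727387290035707630949012084737441228974340822668003246617033267718797599012230988480408190976
Sum of its 191 digits: 855.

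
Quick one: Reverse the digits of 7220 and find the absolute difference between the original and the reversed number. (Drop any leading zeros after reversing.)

6993

Reverse of 7220 is 227.
|7220 − 227| = 6993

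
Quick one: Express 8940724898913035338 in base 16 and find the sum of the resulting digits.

8940724898913035338 in base 16 is 7C13D5ECF233A44A.
Digit sum: 7+12+1+3+13+5+14+12+15+2+3+3+10+4+4+10 = 118.

118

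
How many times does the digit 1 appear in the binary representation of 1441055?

15

1441055 in base 2 is 101011111110100011111.
The digit 1 appears 15 times.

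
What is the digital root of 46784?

2

4+6+7+8+4 = 29
2+9 = 11
1+1 = 2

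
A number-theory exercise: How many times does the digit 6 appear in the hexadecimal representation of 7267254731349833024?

2

7267254731349833024 in base 16 is 64DA79ACB2623540.
The digit 6 appears 2 times.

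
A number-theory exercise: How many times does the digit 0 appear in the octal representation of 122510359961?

122510359961 in base 8 is 1620613736631.
The digit 0 appears 1 time.

1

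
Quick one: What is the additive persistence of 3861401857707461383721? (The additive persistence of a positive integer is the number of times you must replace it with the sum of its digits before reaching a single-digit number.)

3861401857707461383721 → 92 → 11 → 2 (3 steps)

3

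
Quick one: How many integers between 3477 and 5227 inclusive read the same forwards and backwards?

The integers in [3477, 5227] that read the same forwards and backwards: 3553, 3663, 3773, 3883, 3993, 4004, …, 5115, 5225.
18 qualify.

18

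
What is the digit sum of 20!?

20! = 2432902008176640000
Sum of its 19 digits: 54.

54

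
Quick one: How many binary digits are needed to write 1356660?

21

1356660 in base 2 is 101001011001101110100, which has 21 digits.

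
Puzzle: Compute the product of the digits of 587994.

90720

5×8×7×9×9×4 = 90720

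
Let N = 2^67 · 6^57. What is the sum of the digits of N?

2^67 · 6^57 = 33391119616691428379148037805025481808082467437218833703641284608
Sum of its 65 digits: 279.

279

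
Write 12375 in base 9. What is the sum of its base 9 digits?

23

12375 in base 9 is 17870.
Digit sum: 1+7+8+7+0 = 23.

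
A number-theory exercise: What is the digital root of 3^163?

9

The digital root of n equals n mod 9 (or 9 when 9 | n), so we need 3^163 mod 9.
3^163 ≡ 0 (mod 9), so the digital root is 9.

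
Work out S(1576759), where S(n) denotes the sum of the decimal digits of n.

1+5+7+6+7+5+9 = 40

40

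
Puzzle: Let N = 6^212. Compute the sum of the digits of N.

6^212 = 929105607753267830402847266093582872945009794334454648424476250883503515208824683413646200026690734262335485806288196048864345955884692820819163669239703742328078336
Sum of its 165 digits: 747.

747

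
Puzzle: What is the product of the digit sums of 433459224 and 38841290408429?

S(433459224) = 4+3+3+4+5+9+2+2+4 = 36.
S(38841290408429) = 3+8+8+4+1+2+9+0+4+0+8+4+2+9 = 62.
36 · 62 = 2232.

2232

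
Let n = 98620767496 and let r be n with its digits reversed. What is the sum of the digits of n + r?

56

Reversal of 98620767496 is 69476702689; 98620767496 + 69476702689 = 168097470185.
Digit sum of 168097470185: 1+6+8+0+9+7+4+7+0+1+8+5 = 56.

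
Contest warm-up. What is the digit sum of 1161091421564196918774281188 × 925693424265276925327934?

1161091421564196918774281188 × 925693424265276925327934 = 1074814693912799643887604439004657146999312027105592
Sum of its 52 digits: 239.

239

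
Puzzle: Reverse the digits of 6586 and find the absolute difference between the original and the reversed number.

Reverse of 6586 is 6856.
|6586 − 6856| = 270

270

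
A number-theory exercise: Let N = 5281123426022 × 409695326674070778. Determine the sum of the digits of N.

135

5281123426022 × 409695326674070778 = 2163651587230171149664674985116
Sum of its 31 digits: 135.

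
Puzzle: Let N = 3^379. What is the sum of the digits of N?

846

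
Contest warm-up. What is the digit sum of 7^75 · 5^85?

590

7^75 · 5^85 = 623452498368006790546496182008123547522702514783807759359421940179157920289902921999469764813284200499765574932098388671875
Sum of its 123 digits: 590.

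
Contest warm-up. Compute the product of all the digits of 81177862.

37632

8×1×1×7×7×8×6×2 = 37632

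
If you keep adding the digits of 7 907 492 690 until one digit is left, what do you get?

8

7+9+0+7+4+9+2+6+9+0 = 53
5+3 = 8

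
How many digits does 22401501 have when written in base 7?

22401501 in base 7 is 361260333, which has 9 digits.

9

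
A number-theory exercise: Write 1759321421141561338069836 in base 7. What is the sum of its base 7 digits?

60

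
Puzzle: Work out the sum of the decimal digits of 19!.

45

19! = 121645100408832000
Sum of its 18 digits: 45.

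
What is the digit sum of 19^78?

19^78 = 5530709837851818935985098926648662357728660588336035659633359363610638296057696191939038924612591641
Sum of its 100 digits: 496.

496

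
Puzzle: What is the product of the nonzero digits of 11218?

16

1×1×2×1×8 = 16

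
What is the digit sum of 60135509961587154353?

6+0+1+3+5+5+0+9+9+6+1+5+8+7+1+5+4+3+5+3 = 86

86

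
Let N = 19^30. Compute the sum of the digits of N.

163

19^30 = 230466617897195215045509519405933293401
Sum of its 39 digits: 163.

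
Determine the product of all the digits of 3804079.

3×8×0×4×0×7×9 = 0

0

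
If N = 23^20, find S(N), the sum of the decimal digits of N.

115

23^20 = 1716155831334586342923895201
Sum of its 28 digits: 115.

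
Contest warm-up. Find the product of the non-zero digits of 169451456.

129600

1×6×9×4×5×1×4×5×6 = 129600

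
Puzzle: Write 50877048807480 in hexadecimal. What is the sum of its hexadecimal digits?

90

50877048807480 in base 16 is 2E45BC6BE038.
Digit sum: 2+14+4+5+11+12+6+11+14+0+3+8 = 90.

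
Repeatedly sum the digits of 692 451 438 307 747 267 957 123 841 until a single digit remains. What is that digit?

8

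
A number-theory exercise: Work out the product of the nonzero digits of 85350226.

14400

8×5×3×5×2×2×6 = 14400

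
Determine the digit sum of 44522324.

4+4+5+2+2+3+2+4 = 26

26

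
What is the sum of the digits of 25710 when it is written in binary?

8

25710 in base 2 is 110010001101110.
Digit sum: 1+1+0+0+1+0+0+0+1+1+0+1+1+1+0 = 8.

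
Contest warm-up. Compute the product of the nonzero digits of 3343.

3×3×4×3 = 108

108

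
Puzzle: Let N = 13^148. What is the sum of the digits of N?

13^148 = 730493139235594387402340945989622245809156822109107220556107750263328225384150729599136436520147038131382886942403219105232194692327656113761247626273869203878394321
Sum of its 165 digits: 688.

688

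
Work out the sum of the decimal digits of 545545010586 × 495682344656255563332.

135

545545010586 × 495682344656255563332 = 270417029962790241829077333432552
Sum of its 33 digits: 135.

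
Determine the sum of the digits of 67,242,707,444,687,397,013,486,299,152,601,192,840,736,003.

6+7+2+4+2+7+0+7+4+4+4+6+8+7+3+9+7+0+1+3+4+8+6+2+9+9+1+5+2+6+0+1+1+9+2+8+4+0+7+3+6+0+0+3 = 187

187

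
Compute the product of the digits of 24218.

2×4×2×1×8 = 128

128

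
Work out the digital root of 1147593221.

8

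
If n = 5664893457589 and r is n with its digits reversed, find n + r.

15522437442254

Reverse of 5664893457589 is 9857543984665.
5664893457589 + 9857543984665 = 15522437442254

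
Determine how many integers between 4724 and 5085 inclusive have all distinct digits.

197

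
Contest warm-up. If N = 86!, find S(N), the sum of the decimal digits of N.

495

86! = 24227095383672732381765523203441259715284870552429381750838764496720162249742450276789464634901319465571660595200000000000000000000
Sum of its 131 digits: 495.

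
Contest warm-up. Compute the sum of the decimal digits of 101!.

101! = 9425947759838359420851623124482936749562312794702543768327889353416977599316221476503087861591808346911623490003549599583369706302603264000000000000000000000000
Sum of its 160 digits: 639.

639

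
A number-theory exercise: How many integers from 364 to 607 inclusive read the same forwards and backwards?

24

The integers in [364, 607] that read the same forwards and backwards: 373, 383, 393, 404, 414, 424, …, 595, 606.
24 qualify.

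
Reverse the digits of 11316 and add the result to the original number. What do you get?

72627

Reverse of 11316 is 61311.
11316 + 61311 = 72627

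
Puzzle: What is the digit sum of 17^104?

17^104 = 92616384514023830505527756621603806691702589859285587757643739913453969611054647959639422888955801421667619917987775636617851521
Sum of its 128 digits: 631.

631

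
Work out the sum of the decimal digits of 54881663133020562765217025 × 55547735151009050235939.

240

54881663133020562765217025 × 55547735151009050235939 = 3048552088359923795119326053770909547338789661475
Sum of its 49 digits: 240.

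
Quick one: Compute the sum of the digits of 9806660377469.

9+8+0+6+6+6+0+3+7+7+4+6+9 = 71

71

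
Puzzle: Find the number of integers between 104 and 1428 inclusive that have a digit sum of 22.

The integers in [104, 1428] that have a digit sum of 22: 499, 589, 598, 679, 688, 697, …, 994, 1399.
22 qualify.

22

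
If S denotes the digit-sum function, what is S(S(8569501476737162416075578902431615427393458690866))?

6

First digit sum: 231.
2+3+1 = 6.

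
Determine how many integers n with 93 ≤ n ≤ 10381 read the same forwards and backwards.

185

The integers in [93, 10381] that read the same forwards and backwards: 99, 101, 111, 121, 131, 141, …, 10201, 10301.
185 qualify.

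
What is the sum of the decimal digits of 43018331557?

4+3+0+1+8+3+3+1+5+5+7 = 40

40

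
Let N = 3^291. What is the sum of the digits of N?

3^291 = 6954807654249269724702841405379683786336620211621065715159284157819895197759440969049443995106891296461438014560686584505081173234044392347
Sum of its 139 digits: 639.

639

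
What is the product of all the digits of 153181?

1×5×3×1×8×1 = 120

120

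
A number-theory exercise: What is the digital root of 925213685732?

8

9+2+5+2+1+3+6+8+5+7+3+2 = 53
5+3 = 8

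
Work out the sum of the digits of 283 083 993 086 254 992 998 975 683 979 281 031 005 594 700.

224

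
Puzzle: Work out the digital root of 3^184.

9

The digital root of n equals n mod 9 (or 9 when 9 | n), so we need 3^184 mod 9.
3^184 ≡ 0 (mod 9), so the digital root is 9.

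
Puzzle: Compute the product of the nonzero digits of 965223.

3240

9×6×5×2×2×3 = 3240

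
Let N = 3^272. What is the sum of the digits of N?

585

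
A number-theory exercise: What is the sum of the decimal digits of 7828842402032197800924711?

7+8+2+8+8+4+2+4+0+2+0+3+2+1+9+7+8+0+0+9+2+4+7+1+1 = 99

99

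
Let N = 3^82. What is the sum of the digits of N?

198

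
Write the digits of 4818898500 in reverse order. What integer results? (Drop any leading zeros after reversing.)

Reversing 4818898500 gives 58988184.

58988184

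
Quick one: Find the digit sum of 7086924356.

50

7+0+8+6+9+2+4+3+5+6 = 50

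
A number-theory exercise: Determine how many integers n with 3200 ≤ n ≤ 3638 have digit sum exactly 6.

3

The integers in [3200, 3638] that have digit sum exactly 6: 3201, 3210, 3300.
3 qualify.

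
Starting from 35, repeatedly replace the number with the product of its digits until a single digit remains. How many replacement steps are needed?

2

35 → 15 → 5 (2 steps)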